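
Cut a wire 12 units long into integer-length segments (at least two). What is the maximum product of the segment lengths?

Define prod[k] = max over 1≤i<k of i · max(k−i, prod[k−i]); the inner max lets the remainder stay uncut if that's better.
prod[2] = 1*max(1,0) = 1*1 = 1
prod[3] = max(1*2, 2*1) = 2
prod[4] = max(1*3, 2*2, 3*1) = 4
prod[5] = max(1*4, 2*3, 3*2, 4*1) = 6
prod[6] = max(1*6, 2*4, 3*3, 4*2, 5*1) = 9
prod[7] = max(1*9, 2*6, 3*4, 4*3, 5*2, 6*1) = 12
prod[8] = max(1*12, 2*9, 3*6, …, 6*2, 7*1) = 18
prod[9] = max(1*18, 2*12, 3*9, …, 7*2, 8*1) = 27
prod[10] = max(1*27, 2*18, 3*12, …, 8*2, 9*1) = 36
prod[11] = max(1*36, 2*27, 3*18, …, 9*2, 10*1) = 54
prod[12] = max(1*54, 2*36, 3*27, …, 10*2, 11*1) = 81
One optimal split: 3 + 3 + 3 + 3; product 3*3*3*3 = 81.

81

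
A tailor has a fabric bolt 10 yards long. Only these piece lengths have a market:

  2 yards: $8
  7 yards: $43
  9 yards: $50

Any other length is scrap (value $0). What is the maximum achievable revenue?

51

Let r[k] be the best obtainable value from length k. For each k, try every first piece i and keep the best of price[i] + r[k−i].
r[1] = 0
r[2] = 8
r[3] = 8
r[4] = 16  (first piece 2, then r[2]=8)
r[5] = 16
r[6] = 24  (first piece 2, then r[4]=16)
r[7] = max(8+16, 43+0) = 43
r[8] = max(8+24, 43+0) = 43
r[9] = max(8+43, 43+8, 50+0) = 51
r[10] = max(8+43, 43+8, 50+0) = 51
One optimal cutting: pieces 7 + 2 with 1 yard of scrap → $51.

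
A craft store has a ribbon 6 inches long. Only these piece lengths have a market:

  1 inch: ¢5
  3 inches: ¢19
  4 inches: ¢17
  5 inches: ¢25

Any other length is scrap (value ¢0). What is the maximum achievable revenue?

38

Let best[k] be the best obtainable value from length k. For each k, try every first piece i and keep the best of price[i] + best[k−i].
best[1] = 5
best[2] = 10  (first piece 1, then best[1]=5)
best[3] = max(5+10, 19+0) = 19
best[4] = max(5+19, 19+5, 17+0) = 24
best[5] = max(5+24, 19+10, 17+5, 25+0) = 29
best[6] = max(5+29, 19+19, 17+10, 25+5) = 38
One optimal cutting: 3 + 3 → ¢38.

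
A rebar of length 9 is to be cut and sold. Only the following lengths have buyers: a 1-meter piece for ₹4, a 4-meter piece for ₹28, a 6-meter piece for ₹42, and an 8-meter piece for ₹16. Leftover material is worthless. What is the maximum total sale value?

Consider every possible first cut. r[k] is the best of p[i]+r[k−i] over all sellable i≤k.
r[1] = 4
r[2] = 8  (first piece 1, then r[1]=4)
r[3] = 12  (first piece 1, then r[2]=8)
r[4] = max(4+12, 28+0) = 28
r[5] = max(4+28, 28+4) = 32
r[6] = max(4+32, 28+8, 42+0) = 42
r[7] = max(4+42, 28+12, 42+4) = 46
r[8] = max(4+46, 28+28, 42+8, 16+0) = 56
r[9] = max(4+56, 28+32, 42+12, 16+4) = 60
One optimal cutting: 4 + 4 + 1 → ₹60.

60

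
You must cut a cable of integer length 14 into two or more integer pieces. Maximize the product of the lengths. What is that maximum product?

Define P[k] = max over 1≤i<k of i · max(k−i, P[k−i]); the inner max lets the remainder stay uncut if that's better.
P[2] = 1*max(1,0) = 1*1 = 1
P[3] = 1*max(2,1) = 1*2 = 2
P[4] = 2*max(2,1) = 2*2 = 4
P[5] = 2*max(3,2) = 2*3 = 6
P[6] = 3*max(3,2) = 3*3 = 9
P[7] = 2*max(5,6) = 2*6 = 12
P[8] = 2*max(6,9) = 2*9 = 18
P[9] = 3*max(6,9) = 3*9 = 27
P[10] = 2*max(8,18) = 2*18 = 36
P[11] = 2*max(9,27) = 2*27 = 54
P[12] = 3*max(9,27) = 3*27 = 81
P[13] = 2*max(11,54) = 2*54 = 108
P[14] = 2*max(12,81) = 2*81 = 162
One optimal split: 3 + 3 + 3 + 3 + 2; product 3*3*3*3*2 = 162.

162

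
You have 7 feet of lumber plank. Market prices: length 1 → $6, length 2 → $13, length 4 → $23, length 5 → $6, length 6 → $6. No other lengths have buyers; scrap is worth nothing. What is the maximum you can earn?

Let best[k] be the best obtainable value from length k. For each k, try every first piece i and keep the best of price[i] + best[k−i].
best[1] = 6
best[2] = max(6+6, 13+0) = 13
best[3] = max(6+13, 13+6) = 19
best[4] = max(6+19, 13+13, 23+0) = 26
best[5] = max(6+26, 13+19, 23+6, 6+0) = 32
best[6] = max(6+32, 13+26, 23+13, 6+6, 6+0) = 39
best[7] = max(6+39, 13+32, 23+19, 6+13, 6+6) = 45
One optimal cutting: 2 + 2 + 2 + 1 → $45.

45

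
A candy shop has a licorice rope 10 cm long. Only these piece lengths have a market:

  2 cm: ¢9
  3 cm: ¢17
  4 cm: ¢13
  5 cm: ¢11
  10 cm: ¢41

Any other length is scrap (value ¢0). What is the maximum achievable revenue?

52

Let best[k] be the best obtainable value from length k. For each k, try every first piece i and keep the best of price[i] + best[k−i].
best[1] = 0
best[2] = 9
best[3] = max(9+0, 17+0) = 17
best[4] = max(9+9, 17+0, 13+0) = 18
best[5] = max(9+17, 17+9, 13+0, 11+0) = 26
best[6] = max(9+18, 17+17, 13+9, 11+0) = 34
best[7] = max(9+26, 17+18, 13+17, 11+9) = 35
best[8] = max(9+34, 17+26, 13+18, 11+17) = 43
best[9] = max(9+35, 17+34, 13+26, 11+18) = 51
best[10] = max(9+43, 17+35, 13+34, 11+26, 41+0) = 52
One optimal cutting: 3 + 3 + 2 + 2 → ¢52.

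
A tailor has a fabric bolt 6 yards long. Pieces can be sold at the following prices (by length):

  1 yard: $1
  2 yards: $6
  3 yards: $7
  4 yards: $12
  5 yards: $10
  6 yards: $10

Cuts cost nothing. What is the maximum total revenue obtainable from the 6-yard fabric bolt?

18

Let v[k] be the best obtainable value from length k. For each k, try every first piece i and keep the best of price[i] + v[k−i].
v[1] = 1
v[2] = max(1+1, 6+0) = 6
v[3] = max(1+6, 6+1, 7+0) = 7
v[4] = max(1+7, 6+6, 7+1, 12+0) = 12
v[5] = max(1+12, 6+7, 7+6, 12+1, 10+0) = 13
v[6] = max(1+13, 6+12, 7+7, 12+6, 10+1, 10+0) = 18
One optimal cutting: 2 + 2 + 2 → $6 + $6 + $6 = $18.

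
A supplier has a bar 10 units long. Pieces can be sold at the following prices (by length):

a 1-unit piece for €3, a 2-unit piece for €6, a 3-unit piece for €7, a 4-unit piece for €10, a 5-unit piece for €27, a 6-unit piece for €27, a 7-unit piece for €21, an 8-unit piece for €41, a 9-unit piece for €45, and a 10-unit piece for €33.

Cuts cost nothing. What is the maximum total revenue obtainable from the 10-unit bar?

54

Build v[k] bottom-up: v[k] = max over allowed piece i of (p[i] + v[k−i]).
v[1] = 3
v[2] = 6  (first piece 1, then v[1]=3)
v[3] = 9  (first piece 1, then v[2]=6)
v[4] = 12  (first piece 1, then v[3]=9)
v[5] = 27
v[6] = 30  (first piece 1, then v[5]=27)
v[7] = 33  (first piece 1, then v[6]=30)
v[8] = 41
v[9] = 45
v[10] = 54  (first piece 5, then v[5]=27)
One optimal cutting: 5 + 5 → €27 + €27 = €54.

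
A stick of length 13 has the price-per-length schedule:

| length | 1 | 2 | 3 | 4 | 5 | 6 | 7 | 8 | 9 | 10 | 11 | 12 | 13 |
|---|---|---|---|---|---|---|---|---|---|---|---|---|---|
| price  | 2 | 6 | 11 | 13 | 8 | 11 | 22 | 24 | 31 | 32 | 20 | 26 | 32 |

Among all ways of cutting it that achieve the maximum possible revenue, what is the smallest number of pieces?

4

Consider every possible first cut. r[k] is the best of p[i]+r[k−i] over all sellable i≤k.
r[1] = 2
r[2] = 6
r[3] = 11
r[4] = 13  (first piece 1, then r[3]=11)
r[5] = 17  (first piece 2, then r[3]=11)
r[6] = 22  (first piece 3, then r[3]=11)
r[7] = 24  (first piece 1, then r[6]=22)
r[8] = 28  (first piece 2, then r[6]=22)
r[9] = 33  (first piece 3, then r[6]=22)
r[10] = 35  (first piece 1, then r[9]=33)
r[11] = 39  (first piece 2, then r[9]=33)
r[12] = 44  (first piece 3, then r[9]=33)
r[13] = 46  (first piece 1, then r[12]=44)
Maximum revenue is $46.
Now minimize piece count subject to staying optimal: for each k, pieces[k] = 1 + min over i with p[i]+r[k−i]=r[k] of pieces[k−i].
pieces[10] = 3
pieces[11] = 4
pieces[12] = 4
pieces[13] = 4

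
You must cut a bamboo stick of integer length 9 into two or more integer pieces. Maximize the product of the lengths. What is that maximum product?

27

Define g[k] = max over 1≤i<k of i · max(k−i, g[k−i]); the inner max lets the remainder stay uncut if that's better.
Small cases: g[2]=1.
g[3] = 1*max(2,1) = 1*2 = 2
g[4] = 2*max(2,1) = 2*2 = 4
g[5] = 2*max(3,2) = 2*3 = 6
g[6] = 3*max(3,2) = 3*3 = 9
g[7] = 2*max(5,6) = 2*6 = 12
g[8] = 2*max(6,9) = 2*9 = 18
g[9] = 3*max(6,9) = 3*9 = 27
One optimal split: 3 + 3 + 3; product 3*3*3 = 27.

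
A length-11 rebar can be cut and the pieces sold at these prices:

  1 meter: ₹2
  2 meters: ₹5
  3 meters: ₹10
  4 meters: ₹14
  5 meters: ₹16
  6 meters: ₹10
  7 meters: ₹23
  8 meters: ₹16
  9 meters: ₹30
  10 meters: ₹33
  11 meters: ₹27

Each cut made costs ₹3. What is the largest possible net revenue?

34

Build v[k] bottom-up: v[k] = max over allowed piece i of (p[i] + v[k−i]) − 3 per cut.
v[1] = 2
v[2] = 5
v[3] = 10
v[4] = 14
v[5] = 16
v[6] = 17  (first piece 3, then v[3]=10)
v[7] = 23
v[8] = 25  (first piece 4, then v[4]=14)
v[9] = 30
v[10] = 33
v[11] = 34  (first piece 4, then v[7]=23)
One optimal plan: pieces 7 + 4 (1 cut) → ₹37 − ₹3 = ₹34.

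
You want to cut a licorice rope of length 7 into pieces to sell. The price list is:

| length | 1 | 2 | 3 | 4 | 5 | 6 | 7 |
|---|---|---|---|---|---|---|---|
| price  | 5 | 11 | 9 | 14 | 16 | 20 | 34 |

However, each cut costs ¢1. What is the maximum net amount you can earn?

Consider every possible first cut. r[k] is the best of p[i]+r[k−i] over all sellable i≤k, charging 1 whenever i<k.
r[1] = 5
r[2] = 11
r[3] = 15  (first piece 1, then r[2]=11)
r[4] = 21  (first piece 2, then r[2]=11)
r[5] = 25  (first piece 1, then r[4]=21)
r[6] = 31  (first piece 2, then r[4]=21)
r[7] = 35  (first piece 1, then r[6]=31)
One optimal plan: pieces 2 + 2 + 2 + 1 (3 cuts) → ¢38 − ¢3 = ¢35.

35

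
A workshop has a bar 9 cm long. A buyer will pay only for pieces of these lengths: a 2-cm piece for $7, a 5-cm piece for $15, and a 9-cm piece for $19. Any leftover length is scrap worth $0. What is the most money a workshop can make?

Let r[k] be the best obtainable value from length k. For each k, try every first piece i and keep the best of price[i] + r[k−i].
r[1] = 0
r[2] = 7
r[3] = 7
r[4] = 14  (first piece 2, then r[2]=7)
r[5] = max(7+7, 15+0) = 15
r[6] = max(7+14, 15+0) = 21
r[7] = max(7+15, 15+7) = 22
r[8] = max(7+21, 15+7) = 28
r[9] = max(7+22, 15+14, 19+0) = 29
One optimal cutting: 5 + 2 + 2 → $29.

29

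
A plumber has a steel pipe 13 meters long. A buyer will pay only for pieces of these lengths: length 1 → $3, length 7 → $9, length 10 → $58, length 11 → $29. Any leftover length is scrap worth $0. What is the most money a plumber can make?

67

Build f[k] bottom-up: f[k] = max over allowed piece i of (p[i] + f[k−i]).
f[1] = 3
f[2] = 6  (first piece 1, then f[1]=3)
f[3] = 9  (first piece 1, then f[2]=6)
f[4] = 12  (first piece 1, then f[3]=9)
f[5] = 15  (first piece 1, then f[4]=12)
f[6] = 18  (first piece 1, then f[5]=15)
f[7] = max(3+18, 9+0) = 21
f[8] = max(3+21, 9+3) = 24
f[9] = max(3+24, 9+6) = 27
f[10] = max(3+27, 9+9, 58+0) = 58
f[11] = max(3+58, 9+12, 58+3, 29+0) = 61
f[12] = max(3+61, 9+15, 58+6, 29+3) = 64
f[13] = max(3+64, 9+18, 58+9, 29+6) = 67
One optimal cutting: 10 + 1 + 1 + 1 → $67.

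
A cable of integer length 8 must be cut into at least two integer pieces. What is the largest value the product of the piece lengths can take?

18

Let m[k] be the best product for length k (with at least one cut). For each first piece i, the rest contributes max(k−i, m[k−i]).
m[2] = 1*max(1,0) = 1*1 = 1
m[3] = 1*max(2,1) = 1*2 = 2
m[4] = 2*max(2,1) = 2*2 = 4
m[5] = 2*max(3,2) = 2*3 = 6
m[6] = 3*max(3,2) = 3*3 = 9
m[7] = 2*max(5,6) = 2*6 = 12
m[8] = 2*max(6,9) = 2*9 = 18
One optimal split: 3 + 3 + 2; product 3*3*2 = 18.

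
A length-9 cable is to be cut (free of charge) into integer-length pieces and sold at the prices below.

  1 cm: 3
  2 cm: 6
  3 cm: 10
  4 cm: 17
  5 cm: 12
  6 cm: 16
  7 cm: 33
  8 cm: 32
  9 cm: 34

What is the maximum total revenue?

Let R[k] be the best obtainable value from length k. For each k, try every first piece i and keep the best of price[i] + R[k−i].
R[1] = 3
R[2] = 6  (first piece 1, then R[1]=3)
R[3] = 10
R[4] = 17
R[5] = 20  (first piece 1, then R[4]=17)
R[6] = 23  (first piece 1, then R[5]=20)
R[7] = 33
R[8] = 36  (first piece 1, then R[7]=33)
R[9] = 39  (first piece 1, then R[8]=36)
One optimal cutting: 7 + 1 + 1 → 33 + 3 + 3 = 39.

39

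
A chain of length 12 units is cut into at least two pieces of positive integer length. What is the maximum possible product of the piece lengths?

81

Let prod[k] be the best product for length k (with at least one cut). For each first piece i, the rest contributes max(k−i, prod[k−i]).
prod[2] = 1·max(1,0) = 1·1 = 1
prod[3] = max(1·2, 2·1) = 2
prod[4] = max(1·3, 2·2, 3·1) = 4
prod[5] = max(1·4, 2·3, 3·2, 4·1) = 6
prod[6] = max(1·6, 2·4, 3·3, 4·2, 5·1) = 9
prod[7] = max(1·9, 2·6, 3·4, 4·3, 5·2, 6·1) = 12
prod[8] = max(1·12, 2·9, 3·6, …, 6·2, 7·1) = 18
prod[9] = max(1·18, 2·12, 3·9, …, 7·2, 8·1) = 27
prod[10] = max(1·27, 2·18, 3·12, …, 8·2, 9·1) = 36
prod[11] = max(1·36, 2·27, 3·18, …, 9·2, 10·1) = 54
prod[12] = max(1·54, 2·36, 3·27, …, 10·2, 11·1) = 81
One optimal split: 3 + 3 + 3 + 3; product 3·3·3·3 = 81.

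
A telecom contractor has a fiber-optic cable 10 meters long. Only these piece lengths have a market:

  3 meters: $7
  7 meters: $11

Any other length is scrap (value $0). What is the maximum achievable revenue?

21

Consider every possible first cut. r[k] is the best of p[i]+r[k−i] over all sellable i≤k.
r[1] = 0
r[2] = 0
r[3] = 7
r[4] = 7
r[5] = 7
r[6] = 14  (first piece 3, then r[3]=7)
r[7] = max(7+7, 11+0) = 14
r[8] = max(7+7, 11+0) = 14
r[9] = max(7+14, 11+0) = 21
r[10] = max(7+14, 11+7) = 21
One optimal cutting: pieces 3 + 3 + 3 with 1 meter of scrap → $21.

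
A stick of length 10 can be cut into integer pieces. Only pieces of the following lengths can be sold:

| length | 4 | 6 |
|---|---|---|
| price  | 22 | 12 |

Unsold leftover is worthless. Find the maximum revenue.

44

Let f[k] be the best obtainable value from length k. For each k, try every first piece i and keep the best of price[i] + f[k−i].
f[1] = 0
f[2] = 0
f[3] = 0
f[4] = 22
f[5] = 22
f[6] = max(22+0, 12+0) = 22
f[7] = max(22+0, 12+0) = 22
f[8] = max(22+22, 12+0) = 44
f[9] = max(22+22, 12+0) = 44
f[10] = max(22+22, 12+22) = 44
One optimal cutting: pieces 4 + 4 with 2 units of scrap → $44.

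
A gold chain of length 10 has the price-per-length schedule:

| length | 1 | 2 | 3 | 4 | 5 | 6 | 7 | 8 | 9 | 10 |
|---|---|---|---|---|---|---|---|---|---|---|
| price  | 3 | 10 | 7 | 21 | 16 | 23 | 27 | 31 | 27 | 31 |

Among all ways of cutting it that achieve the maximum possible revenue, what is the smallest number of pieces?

Build r[k] bottom-up: r[k] = max over allowed piece i of (p[i] + r[k−i]).
r[1] = 3
r[2] = max(3+3, 10+0) = 10
r[3] = max(3+10, 10+3, 7+0) = 13
r[4] = max(3+13, 10+10, 7+3, 21+0) = 21
r[5] = max(3+21, 10+13, 7+10, 21+3, 16+0) = 24
r[6] = max(3+24, 10+21, 7+13, 21+10, 16+3, 23+0) = 31
r[7] = max(3+31, 10+24, 7+21, …, 23+3, 27+0) = 34
r[8] = max(3+34, 10+31, 7+24, …, 27+3, 31+0) = 42
r[9] = max(3+42, 10+34, 7+31, …, 31+3, 27+0) = 45
r[10] = max(3+45, 10+42, 7+34, …, 27+3, 31+0) = 52
Maximum revenue is $52.
Now minimize piece count subject to staying optimal: for each k, pieces[k] = 1 + min over i with p[i]+r[k−i]=r[k] of pieces[k−i].
pieces[7] = 3
pieces[8] = 2
pieces[9] = 3
pieces[10] = 3

3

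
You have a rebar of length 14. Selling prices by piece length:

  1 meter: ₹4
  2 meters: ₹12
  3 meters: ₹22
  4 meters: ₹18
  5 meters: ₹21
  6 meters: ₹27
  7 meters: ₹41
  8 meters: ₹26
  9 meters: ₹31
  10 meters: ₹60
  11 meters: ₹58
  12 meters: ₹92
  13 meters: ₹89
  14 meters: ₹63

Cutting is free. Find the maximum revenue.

104

Consider every possible first cut. best[k] is the best of p[i]+best[k−i] over all sellable i≤k.
best[1] = 4
best[2] = 12
best[3] = 22
best[4] = 26  (first piece 1, then best[3]=22)
best[5] = 34  (first piece 2, then best[3]=22)
best[6] = 44  (first piece 3, then best[3]=22)
best[7] = 48  (first piece 1, then best[6]=44)
best[8] = 56  (first piece 2, then best[6]=44)
best[9] = 66  (first piece 3, then best[6]=44)
best[10] = 70  (first piece 1, then best[9]=66)
best[11] = 78  (first piece 2, then best[9]=66)
best[12] = 92
best[13] = 96  (first piece 1, then best[12]=92)
best[14] = 104  (first piece 2, then best[12]=92)
One optimal cutting: 12 + 2 → ₹92 + ₹12 = ₹104.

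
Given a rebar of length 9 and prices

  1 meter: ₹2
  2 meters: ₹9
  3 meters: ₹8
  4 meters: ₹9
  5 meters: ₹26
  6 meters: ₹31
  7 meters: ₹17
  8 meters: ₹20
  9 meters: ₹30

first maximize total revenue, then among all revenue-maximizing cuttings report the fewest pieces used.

3

Build r[k] bottom-up: r[k] = max over allowed piece i of (p[i] + r[k−i]).
r[1] = 2
r[2] = 9
r[3] = 11  (first piece 1, then r[2]=9)
r[4] = 18  (first piece 2, then r[2]=9)
r[5] = 26
r[6] = 31
r[7] = 35  (first piece 2, then r[5]=26)
r[8] = 40  (first piece 2, then r[6]=31)
r[9] = 44  (first piece 2, then r[7]=35)
Maximum revenue is ₹44.
Now minimize piece count subject to staying optimal: for each k, pieces[k] = 1 + min over i with p[i]+r[k−i]=r[k] of pieces[k−i].
pieces[6] = 1
pieces[7] = 2
pieces[8] = 2
pieces[9] = 3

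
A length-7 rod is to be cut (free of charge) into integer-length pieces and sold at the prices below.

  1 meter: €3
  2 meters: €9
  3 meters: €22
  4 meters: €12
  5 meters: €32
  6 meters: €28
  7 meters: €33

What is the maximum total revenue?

47

Let best[k] be the best obtainable value from length k. For each k, try every first piece i and keep the best of price[i] + best[k−i].
best[1] = 3
best[2] = max(3+3, 9+0) = 9
best[3] = max(3+9, 9+3, 22+0) = 22
best[4] = max(3+22, 9+9, 22+3, 12+0) = 25
best[5] = max(3+25, 9+22, 22+9, 12+3, 32+0) = 32
best[6] = max(3+32, 9+25, 22+22, 12+9, 32+3, 28+0) = 44
best[7] = max(3+44, 9+32, 22+25, …, 28+3, 33+0) = 47
One optimal cutting: 3 + 3 + 1 → €22 + €22 + €3 = €47.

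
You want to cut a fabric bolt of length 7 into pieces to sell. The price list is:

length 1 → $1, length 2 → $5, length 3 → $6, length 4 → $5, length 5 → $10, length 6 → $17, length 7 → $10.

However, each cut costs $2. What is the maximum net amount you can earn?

16

Build net[k] bottom-up: net[k] = max over allowed piece i of (p[i] + net[k−i]) − 2 per cut.
net[1] = 1
net[2] = 5
net[3] = 6
net[4] = 8  (first piece 2, then net[2]=5)
net[5] = 10
net[6] = 17
net[7] = 16  (first piece 1, then net[6]=17)
One optimal plan: pieces 6 + 1 (1 cut) → $18 − $2 = $16.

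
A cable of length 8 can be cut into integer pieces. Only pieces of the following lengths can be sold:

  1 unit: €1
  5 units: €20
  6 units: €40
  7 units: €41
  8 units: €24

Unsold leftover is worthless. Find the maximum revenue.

42

Consider every possible first cut. f[k] is the best of p[i]+f[k−i] over all sellable i≤k.
f[1] = 1
f[2] = 2  (first piece 1, then f[1]=1)
f[3] = 3  (first piece 1, then f[2]=2)
f[4] = 4  (first piece 1, then f[3]=3)
f[5] = 20
f[6] = 40
f[7] = 41  (first piece 1, then f[6]=40)
f[8] = 42  (first piece 1, then f[7]=41)
One optimal cutting: 6 + 1 + 1 → €42.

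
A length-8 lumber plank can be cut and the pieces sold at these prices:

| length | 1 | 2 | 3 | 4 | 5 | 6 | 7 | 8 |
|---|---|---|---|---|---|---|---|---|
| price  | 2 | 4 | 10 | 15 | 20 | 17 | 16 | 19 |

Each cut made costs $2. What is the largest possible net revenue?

28

Build net[k] bottom-up: net[k] = max over allowed piece i of (p[i] + net[k−i]) − 2 per cut.
net[1] = 2
net[2] = 4
net[3] = 10
net[4] = 15
net[5] = 20
net[6] = 20  (first piece 1, then net[5]=20)
net[7] = 23  (first piece 3, then net[4]=15)
net[8] = 28  (first piece 3, then net[5]=20)
One optimal plan: pieces 5 + 3 (1 cut) → $30 − $2 = $28.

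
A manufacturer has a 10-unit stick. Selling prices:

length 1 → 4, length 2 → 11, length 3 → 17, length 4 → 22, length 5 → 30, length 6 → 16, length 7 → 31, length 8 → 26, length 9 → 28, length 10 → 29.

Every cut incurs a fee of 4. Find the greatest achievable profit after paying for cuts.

Consider every possible first cut. r[k] is the best of p[i]+r[k−i] over all sellable i≤k, charging 4 whenever i<k.
r[1] = 4
r[2] = 11
r[3] = 17
r[4] = 22
r[5] = 30
r[6] = 30  (first piece 1, then r[5]=30)
r[7] = 37  (first piece 2, then r[5]=30)
r[8] = 43  (first piece 3, then r[5]=30)
r[9] = 48  (first piece 4, then r[5]=30)
r[10] = 56  (first piece 5, then r[5]=30)
One optimal plan: pieces 5 + 5 (1 cut) → 60 − 4 = 56.

56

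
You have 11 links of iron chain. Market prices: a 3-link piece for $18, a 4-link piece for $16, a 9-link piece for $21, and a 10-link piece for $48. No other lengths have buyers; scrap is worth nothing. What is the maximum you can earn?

54

Let best[k] be the best obtainable value from length k. For each k, try every first piece i and keep the best of price[i] + best[k−i].
best[1] = 0
best[2] = 0
best[3] = 18
best[4] = 18
best[5] = 18
best[6] = 36  (first piece 3, then best[3]=18)
best[7] = 36
best[8] = 36
best[9] = 54  (first piece 3, then best[6]=36)
best[10] = 54
best[11] = 54
One optimal cutting: pieces 3 + 3 + 3 with 2 links of scrap → $54.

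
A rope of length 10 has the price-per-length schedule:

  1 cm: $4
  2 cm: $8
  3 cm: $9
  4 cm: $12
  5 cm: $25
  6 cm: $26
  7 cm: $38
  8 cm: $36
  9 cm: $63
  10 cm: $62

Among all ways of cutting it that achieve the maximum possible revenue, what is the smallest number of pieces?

Build r[k] bottom-up: r[k] = max over allowed piece i of (p[i] + r[k−i]).
r[1] = 4
r[2] = max(4+4, 8+0) = 8
r[3] = max(4+8, 8+4, 9+0) = 12
r[4] = max(4+12, 8+8, 9+4, 12+0) = 16
r[5] = max(4+16, 8+12, 9+8, 12+4, 25+0) = 25
r[6] = max(4+25, 8+16, 9+12, 12+8, 25+4, 26+0) = 29
r[7] = max(4+29, 8+25, 9+16, …, 26+4, 38+0) = 38
r[8] = max(4+38, 8+29, 9+25, …, 38+4, 36+0) = 42
r[9] = max(4+42, 8+38, 9+29, …, 36+4, 63+0) = 63
r[10] = max(4+63, 8+42, 9+38, …, 63+4, 62+0) = 67
Maximum revenue is $67.
Now minimize piece count subject to staying optimal: for each k, pieces[k] = 1 + min over i with p[i]+r[k−i]=r[k] of pieces[k−i].
pieces[7] = 1
pieces[8] = 2
pieces[9] = 1
pieces[10] = 2

2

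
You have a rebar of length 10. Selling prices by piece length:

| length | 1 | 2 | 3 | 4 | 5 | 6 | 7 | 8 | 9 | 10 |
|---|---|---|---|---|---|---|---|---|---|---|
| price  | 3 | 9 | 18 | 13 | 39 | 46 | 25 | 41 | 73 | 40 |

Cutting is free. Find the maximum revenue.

78

Build best[k] bottom-up: best[k] = max over allowed piece i of (p[i] + best[k−i]).
best[1] = 3
best[2] = max(3+3, 9+0) = 9
best[3] = max(3+9, 9+3, 18+0) = 18
best[4] = max(3+18, 9+9, 18+3, 13+0) = 21
best[5] = max(3+21, 9+18, 18+9, 13+3, 39+0) = 39
best[6] = max(3+39, 9+21, 18+18, 13+9, 39+3, 46+0) = 46
best[7] = max(3+46, 9+39, 18+21, …, 46+3, 25+0) = 49
best[8] = max(3+49, 9+46, 18+39, …, 25+3, 41+0) = 57
best[9] = max(3+57, 9+49, 18+46, …, 41+3, 73+0) = 73
best[10] = max(3+73, 9+57, 18+49, …, 73+3, 40+0) = 78
One optimal cutting: 5 + 5 → ₹39 + ₹39 = ₹78.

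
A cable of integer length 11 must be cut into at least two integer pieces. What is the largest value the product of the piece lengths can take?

Define P[k] = max over 1≤i<k of i · max(k−i, P[k−i]); the inner max lets the remainder stay uncut if that's better.
P[2] = 1×max(1,0) = 1×1 = 1
P[3] = 1×max(2,1) = 1×2 = 2
P[4] = 2×max(2,1) = 2×2 = 4
P[5] = 2×max(3,2) = 2×3 = 6
P[6] = 3×max(3,2) = 3×3 = 9
P[7] = 2×max(5,6) = 2×6 = 12
P[8] = 2×max(6,9) = 2×9 = 18
P[9] = 3×max(6,9) = 3×9 = 27
P[10] = 2×max(8,18) = 2×18 = 36
P[11] = 2×max(9,27) = 2×27 = 54
One optimal split: 3 + 3 + 3 + 2; product 3×3×3×2 = 54.

54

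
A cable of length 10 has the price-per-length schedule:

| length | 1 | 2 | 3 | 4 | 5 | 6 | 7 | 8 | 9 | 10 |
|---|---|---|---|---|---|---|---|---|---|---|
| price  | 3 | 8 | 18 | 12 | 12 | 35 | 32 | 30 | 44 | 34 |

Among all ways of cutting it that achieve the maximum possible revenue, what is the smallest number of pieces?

Let r[k] be the best obtainable value from length k. For each k, try every first piece i and keep the best of price[i] + r[k−i].
r[1] = 3
r[2] = max(3+3, 8+0) = 8
r[3] = max(3+8, 8+3, 18+0) = 18
r[4] = max(3+18, 8+8, 18+3, 12+0) = 21
r[5] = max(3+21, 8+18, 18+8, 12+3, 12+0) = 26
r[6] = max(3+26, 8+21, 18+18, 12+8, 12+3, 35+0) = 36
r[7] = max(3+36, 8+26, 18+21, …, 35+3, 32+0) = 39
r[8] = max(3+39, 8+36, 18+26, …, 32+3, 30+0) = 44
r[9] = max(3+44, 8+39, 18+36, …, 30+3, 44+0) = 54
r[10] = max(3+54, 8+44, 18+39, …, 44+3, 34+0) = 57
Maximum revenue is $57.
Now minimize piece count subject to staying optimal: for each k, pieces[k] = 1 + min over i with p[i]+r[k−i]=r[k] of pieces[k−i].
pieces[7] = 3
pieces[8] = 3
pieces[9] = 3
pieces[10] = 4

4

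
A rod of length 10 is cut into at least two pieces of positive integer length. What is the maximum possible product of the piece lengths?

36

Let m[k] be the best product for length k (with at least one cut). For each first piece i, the rest contributes max(k−i, m[k−i]).
Small cases: m[2]=1.
m[3] = 1×max(2,1) = 1×2 = 2
m[4] = 2×max(2,1) = 2×2 = 4
m[5] = 2×max(3,2) = 2×3 = 6
m[6] = 3×max(3,2) = 3×3 = 9
m[7] = 2×max(5,6) = 2×6 = 12
m[8] = 2×max(6,9) = 2×9 = 18
m[9] = 3×max(6,9) = 3×9 = 27
m[10] = 2×max(8,18) = 2×18 = 36
One optimal split: 3 + 3 + 2 + 2; product 3×3×2×2 = 36.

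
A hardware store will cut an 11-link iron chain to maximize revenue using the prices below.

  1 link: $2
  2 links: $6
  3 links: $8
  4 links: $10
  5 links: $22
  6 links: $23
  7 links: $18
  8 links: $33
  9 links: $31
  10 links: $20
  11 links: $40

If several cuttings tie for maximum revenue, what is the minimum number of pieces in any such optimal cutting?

3

Let r[k] be the best obtainable value from length k. For each k, try every first piece i and keep the best of price[i] + r[k−i].
r[1] = 2
r[2] = max(2+2, 6+0) = 6
r[3] = max(2+6, 6+2, 8+0) = 8
r[4] = max(2+8, 6+6, 8+2, 10+0) = 12
r[5] = max(2+12, 6+8, 8+6, 10+2, 22+0) = 22
r[6] = max(2+22, 6+12, 8+8, 10+6, 22+2, 23+0) = 24
r[7] = max(2+24, 6+22, 8+12, …, 23+2, 18+0) = 28
r[8] = max(2+28, 6+24, 8+22, …, 18+2, 33+0) = 33
r[9] = max(2+33, 6+28, 8+24, …, 33+2, 31+0) = 35
r[10] = max(2+35, 6+33, 8+28, …, 31+2, 20+0) = 44
r[11] = max(2+44, 6+35, 8+33, …, 20+2, 40+0) = 46
Maximum revenue is $46.
Now minimize piece count subject to staying optimal: for each k, pieces[k] = 1 + min over i with p[i]+r[k−i]=r[k] of pieces[k−i].
pieces[8] = 1
pieces[9] = 2
pieces[10] = 2
pieces[11] = 3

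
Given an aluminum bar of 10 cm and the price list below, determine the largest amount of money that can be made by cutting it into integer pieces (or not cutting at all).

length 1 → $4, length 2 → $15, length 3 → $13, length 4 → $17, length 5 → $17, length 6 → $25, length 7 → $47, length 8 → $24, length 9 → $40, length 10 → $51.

75

Consider every possible first cut. r[k] is the best of p[i]+r[k−i] over all sellable i≤k.
r[1] = 4
r[2] = 15
r[3] = 19  (first piece 1, then r[2]=15)
r[4] = 30  (first piece 2, then r[2]=15)
r[5] = 34  (first piece 1, then r[4]=30)
r[6] = 45  (first piece 2, then r[4]=30)
r[7] = 49  (first piece 1, then r[6]=45)
r[8] = 60  (first piece 2, then r[6]=45)
r[9] = 64  (first piece 1, then r[8]=60)
r[10] = 75  (first piece 2, then r[8]=60)
One optimal cutting: 2 + 2 + 2 + 2 + 2 → $15 + $15 + $15 + $15 + $15 = $75.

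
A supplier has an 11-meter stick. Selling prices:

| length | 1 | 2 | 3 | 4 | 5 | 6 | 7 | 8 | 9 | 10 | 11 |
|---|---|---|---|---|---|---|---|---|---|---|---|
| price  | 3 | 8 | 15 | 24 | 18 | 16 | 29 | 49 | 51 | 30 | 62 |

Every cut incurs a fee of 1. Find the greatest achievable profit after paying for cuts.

Build v[k] bottom-up: v[k] = max over allowed piece i of (p[i] + v[k−i]) − 1 per cut.
v[1] = 3
v[2] = 8
v[3] = 15
v[4] = 24
v[5] = 26  (first piece 1, then v[4]=24)
v[6] = 31  (first piece 2, then v[4]=24)
v[7] = 38  (first piece 3, then v[4]=24)
v[8] = 49
v[9] = 51  (first piece 1, then v[8]=49)
v[10] = 56  (first piece 2, then v[8]=49)
v[11] = 63  (first piece 3, then v[8]=49)
One optimal plan: pieces 8 + 3 (1 cut) → 64 − 1 = 63.

63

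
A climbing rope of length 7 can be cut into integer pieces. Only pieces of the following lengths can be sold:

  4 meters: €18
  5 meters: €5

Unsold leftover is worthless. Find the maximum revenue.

18

Build f[k] bottom-up: f[k] = max over allowed piece i of (p[i] + f[k−i]).
f[1] = 0
f[2] = 0
f[3] = 0
f[4] = 18
f[5] = max(18+0, 5+0) = 18
f[6] = max(18+0, 5+0) = 18
f[7] = max(18+0, 5+0) = 18
One optimal cutting: pieces 4 with 3 meters of scrap → €18.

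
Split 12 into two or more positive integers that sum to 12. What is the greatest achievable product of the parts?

Define m[k] = max over 1≤i<k of i · max(k−i, m[k−i]); the inner max lets the remainder stay uncut if that's better.
m[2] = 1*max(1,0) = 1*1 = 1
m[3] = 1*max(2,1) = 1*2 = 2
m[4] = 2*max(2,1) = 2*2 = 4
m[5] = 2*max(3,2) = 2*3 = 6
m[6] = 3*max(3,2) = 3*3 = 9
m[7] = 2*max(5,6) = 2*6 = 12
m[8] = 2*max(6,9) = 2*9 = 18
m[9] = 3*max(6,9) = 3*9 = 27
m[10] = 2*max(8,18) = 2*18 = 36
m[11] = 2*max(9,27) = 2*27 = 54
m[12] = 3*max(9,27) = 3*27 = 81
One optimal split: 3 + 3 + 3 + 3; product 3*3*3*3 = 81.

81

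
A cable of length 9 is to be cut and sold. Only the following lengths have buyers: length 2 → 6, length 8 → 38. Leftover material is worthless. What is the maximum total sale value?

Build r[k] bottom-up: r[k] = max over allowed piece i of (p[i] + r[k−i]).
r[1] = 0
r[2] = 6
r[3] = 6
r[4] = 12  (first piece 2, then r[2]=6)
r[5] = 12
r[6] = 18  (first piece 2, then r[4]=12)
r[7] = 18
r[8] = max(6+18, 38+0) = 38
r[9] = max(6+18, 38+0) = 38
One optimal cutting: pieces 8 with 1 cm of scrap → 38.

38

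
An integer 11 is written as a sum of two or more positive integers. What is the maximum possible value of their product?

54

Let P[k] be the best product for length k (with at least one cut). For each first piece i, the rest contributes max(k−i, P[k−i]).
P[2] = 1×max(1,0) = 1×1 = 1
P[3] = 1×max(2,1) = 1×2 = 2
P[4] = 2×max(2,1) = 2×2 = 4
P[5] = 2×max(3,2) = 2×3 = 6
P[6] = 3×max(3,2) = 3×3 = 9
P[7] = 2×max(5,6) = 2×6 = 12
P[8] = 2×max(6,9) = 2×9 = 18
P[9] = 3×max(6,9) = 3×9 = 27
P[10] = 2×max(8,18) = 2×18 = 36
P[11] = 2×max(9,27) = 2×27 = 54
One optimal split: 3 + 3 + 3 + 2; product 3×3×3×2 = 54.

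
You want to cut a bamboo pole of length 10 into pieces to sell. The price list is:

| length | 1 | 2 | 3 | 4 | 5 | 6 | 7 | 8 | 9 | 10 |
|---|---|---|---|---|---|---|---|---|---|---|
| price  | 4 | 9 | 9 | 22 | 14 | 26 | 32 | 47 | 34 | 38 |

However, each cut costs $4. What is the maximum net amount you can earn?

52

Let r[k] be the best obtainable value from length k. For each k, try every first piece i and keep the best of price[i] + r[k−i] minus the 4 cut fee when i<k.
r[1] = 4
r[2] = 9
r[3] = 9  (first piece 1, then r[2]=9)
r[4] = 22
r[5] = 22  (first piece 1, then r[4]=22)
r[6] = 27  (first piece 2, then r[4]=22)
r[7] = 32
r[8] = 47
r[9] = 47  (first piece 1, then r[8]=47)
r[10] = 52  (first piece 2, then r[8]=47)
One optimal plan: pieces 8 + 2 (1 cut) → $56 − $4 = $52.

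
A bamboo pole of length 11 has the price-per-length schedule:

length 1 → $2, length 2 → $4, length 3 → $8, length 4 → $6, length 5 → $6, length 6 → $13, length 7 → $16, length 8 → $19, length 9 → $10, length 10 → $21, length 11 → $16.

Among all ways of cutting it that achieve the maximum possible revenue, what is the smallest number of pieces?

Build r[k] bottom-up: r[k] = max over allowed piece i of (p[i] + r[k−i]).
r[1] = 2
r[2] = 4  (first piece 1, then r[1]=2)
r[3] = 8
r[4] = 10  (first piece 1, then r[3]=8)
r[5] = 12  (first piece 1, then r[4]=10)
r[6] = 16  (first piece 3, then r[3]=8)
r[7] = 18  (first piece 1, then r[6]=16)
r[8] = 20  (first piece 1, then r[7]=18)
r[9] = 24  (first piece 3, then r[6]=16)
r[10] = 26  (first piece 1, then r[9]=24)
r[11] = 28  (first piece 1, then r[10]=26)
Maximum revenue is $28.
Now minimize piece count subject to staying optimal: for each k, pieces[k] = 1 + min over i with p[i]+r[k−i]=r[k] of pieces[k−i].
pieces[8] = 3
pieces[9] = 3
pieces[10] = 4
pieces[11] = 4

4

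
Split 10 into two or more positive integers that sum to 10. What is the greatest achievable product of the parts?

36

Fill m[k] for k=2..10: at each k try every first piece i and multiply by the better of (k−i) uncut or m[k−i].
Small cases: m[2]=1, m[3]=2, m[4]=4, m[5]=6.
m[6] = 3×max(3,2) = 3×3 = 9
m[7] = 2×max(5,6) = 2×6 = 12
m[8] = 2×max(6,9) = 2×9 = 18
m[9] = 3×max(6,9) = 3×9 = 27
m[10] = 2×max(8,18) = 2×18 = 36
One optimal split: 3 + 3 + 2 + 2; product 3×3×2×2 = 36.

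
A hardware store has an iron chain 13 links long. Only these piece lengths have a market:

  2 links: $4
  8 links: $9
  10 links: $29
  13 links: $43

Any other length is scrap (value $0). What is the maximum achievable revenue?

Build best[k] bottom-up: best[k] = max over allowed piece i of (p[i] + best[k−i]).
best[1] = 0
best[2] = 4
best[3] = 4
best[4] = 8  (first piece 2, then best[2]=4)
best[5] = 8
best[6] = 12  (first piece 2, then best[4]=8)
best[7] = 12
best[8] = max(4+12, 9+0) = 16
best[9] = max(4+12, 9+0) = 16
best[10] = max(4+16, 9+4, 29+0) = 29
best[11] = max(4+16, 9+4, 29+0) = 29
best[12] = max(4+29, 9+8, 29+4) = 33
best[13] = max(4+29, 9+8, 29+4, 43+0) = 43
One optimal cutting: 13 → $43.

43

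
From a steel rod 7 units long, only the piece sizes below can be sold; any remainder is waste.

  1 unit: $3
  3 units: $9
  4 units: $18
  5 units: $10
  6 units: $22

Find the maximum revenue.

Build best[k] bottom-up: best[k] = max over allowed piece i of (p[i] + best[k−i]).
best[1] = 3
best[2] = 6  (first piece 1, then best[1]=3)
best[3] = max(3+6, 9+0) = 9
best[4] = max(3+9, 9+3, 18+0) = 18
best[5] = max(3+18, 9+6, 18+3, 10+0) = 21
best[6] = max(3+21, 9+9, 18+6, 10+3, 22+0) = 24
best[7] = max(3+24, 9+18, 18+9, 10+6, 22+3) = 27
One optimal cutting: 4 + 1 + 1 + 1 → $27.

27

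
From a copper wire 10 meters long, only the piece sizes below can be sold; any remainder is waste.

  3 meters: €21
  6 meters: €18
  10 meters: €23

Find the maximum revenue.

Consider every possible first cut. best[k] is the best of p[i]+best[k−i] over all sellable i≤k.
best[1] = 0
best[2] = 0
best[3] = 21
best[4] = 21
best[5] = 21
best[6] = max(21+21, 18+0) = 42
best[7] = max(21+21, 18+0) = 42
best[8] = max(21+21, 18+0) = 42
best[9] = max(21+42, 18+21) = 63
best[10] = max(21+42, 18+21, 23+0) = 63
One optimal cutting: pieces 3 + 3 + 3 with 1 meter of scrap → €63.

63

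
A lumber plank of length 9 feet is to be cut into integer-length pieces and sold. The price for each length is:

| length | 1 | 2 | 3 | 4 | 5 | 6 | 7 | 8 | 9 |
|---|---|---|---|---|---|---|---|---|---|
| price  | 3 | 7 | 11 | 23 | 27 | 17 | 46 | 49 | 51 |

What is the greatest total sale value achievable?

Consider every possible first cut. best[k] is the best of p[i]+best[k−i] over all sellable i≤k.
best[1] = 3
best[2] = 7
best[3] = 11
best[4] = 23
best[5] = 27
best[6] = 30  (first piece 1, then best[5]=27)
best[7] = 46
best[8] = 49  (first piece 1, then best[7]=46)
best[9] = 53  (first piece 2, then best[7]=46)
One optimal cutting: 7 + 2 → $46 + $7 = $53.

53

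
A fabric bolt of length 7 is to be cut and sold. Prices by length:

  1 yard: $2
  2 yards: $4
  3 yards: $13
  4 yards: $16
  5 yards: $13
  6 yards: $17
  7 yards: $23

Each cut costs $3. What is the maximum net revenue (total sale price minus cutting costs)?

Consider every possible first cut. r[k] is the best of p[i]+r[k−i] over all sellable i≤k, charging 3 whenever i<k.
r[1] = 2
r[2] = max(2+2-3, 4+0) = 4
r[3] = max(2+4-3, 4+2-3, 13+0) = 13
r[4] = max(2+13-3, 4+4-3, 13+2-3, 16+0) = 16
r[5] = max(2+16-3, 4+13-3, 13+4-3, 16+2-3, 13+0) = 15
r[6] = max(2+15-3, 4+16-3, 13+13-3, 16+4-3, 13+2-3, 17+0) = 23
r[7] = max(2+23-3, 4+15-3, 13+16-3, …, 17+2-3, 23+0) = 26
One optimal plan: pieces 4 + 3 (1 cut) → $29 − $3 = $26.

26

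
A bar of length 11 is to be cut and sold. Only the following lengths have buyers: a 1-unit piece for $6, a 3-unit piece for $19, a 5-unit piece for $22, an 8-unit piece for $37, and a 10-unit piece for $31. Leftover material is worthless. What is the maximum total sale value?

Build best[k] bottom-up: best[k] = max over allowed piece i of (p[i] + best[k−i]).
best[1] = 6
best[2] = 12  (first piece 1, then best[1]=6)
best[3] = max(6+12, 19+0) = 19
best[4] = max(6+19, 19+6) = 25
best[5] = max(6+25, 19+12, 22+0) = 31
best[6] = max(6+31, 19+19, 22+6) = 38
best[7] = max(6+38, 19+25, 22+12) = 44
best[8] = max(6+44, 19+31, 22+19, 37+0) = 50
best[9] = max(6+50, 19+38, 22+25, 37+6) = 57
best[10] = max(6+57, 19+44, 22+31, 37+12, 31+0) = 63
best[11] = max(6+63, 19+50, 22+38, 37+19, 31+6) = 69
One optimal cutting: 3 + 3 + 3 + 1 + 1 → $69.

69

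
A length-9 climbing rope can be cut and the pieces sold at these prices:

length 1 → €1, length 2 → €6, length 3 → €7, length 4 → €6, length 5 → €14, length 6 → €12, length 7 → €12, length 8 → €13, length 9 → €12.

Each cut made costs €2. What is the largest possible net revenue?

22

Let r[k] be the best obtainable value from length k. For each k, try every first piece i and keep the best of price[i] + r[k−i] minus the 2 cut fee when i<k.
r[1] = 1
r[2] = 6
r[3] = 7
r[4] = 10  (first piece 2, then r[2]=6)
r[5] = 14
r[6] = 14  (first piece 2, then r[4]=10)
r[7] = 18  (first piece 2, then r[5]=14)
r[8] = 19  (first piece 3, then r[5]=14)
r[9] = 22  (first piece 2, then r[7]=18)
One optimal plan: pieces 5 + 2 + 2 (2 cuts) → €26 − €4 = €22.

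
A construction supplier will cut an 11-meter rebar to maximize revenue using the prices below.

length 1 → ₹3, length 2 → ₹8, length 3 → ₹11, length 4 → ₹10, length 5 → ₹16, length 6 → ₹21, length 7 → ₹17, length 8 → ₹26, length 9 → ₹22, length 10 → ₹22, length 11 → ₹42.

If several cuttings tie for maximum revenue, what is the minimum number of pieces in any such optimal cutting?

Let r[k] be the best obtainable value from length k. For each k, try every first piece i and keep the best of price[i] + r[k−i].
r[1] = 3
r[2] = 8
r[3] = 11  (first piece 1, then r[2]=8)
r[4] = 16  (first piece 2, then r[2]=8)
r[5] = 19  (first piece 1, then r[4]=16)
r[6] = 24  (first piece 2, then r[4]=16)
r[7] = 27  (first piece 1, then r[6]=24)
r[8] = 32  (first piece 2, then r[6]=24)
r[9] = 35  (first piece 1, then r[8]=32)
r[10] = 40  (first piece 2, then r[8]=32)
r[11] = 43  (first piece 1, then r[10]=40)
Maximum revenue is ₹43.
Now minimize piece count subject to staying optimal: for each k, pieces[k] = 1 + min over i with p[i]+r[k−i]=r[k] of pieces[k−i].
pieces[8] = 4
pieces[9] = 4
pieces[10] = 5
pieces[11] = 5

5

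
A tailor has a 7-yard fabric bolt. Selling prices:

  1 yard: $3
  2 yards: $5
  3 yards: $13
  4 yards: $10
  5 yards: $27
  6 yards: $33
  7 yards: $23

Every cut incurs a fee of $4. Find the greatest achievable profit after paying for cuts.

32

Let r[k] be the best obtainable value from length k. For each k, try every first piece i and keep the best of price[i] + r[k−i] minus the 4 cut fee when i<k.
r[1] = 3
r[2] = 5
r[3] = 13
r[4] = 12  (first piece 1, then r[3]=13)
r[5] = 27
r[6] = 33
r[7] = 32  (first piece 1, then r[6]=33)
One optimal plan: pieces 6 + 1 (1 cut) → $36 − $4 = $32.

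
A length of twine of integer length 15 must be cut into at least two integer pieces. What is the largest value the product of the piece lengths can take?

Let P[k] be the best product for length k (with at least one cut). For each first piece i, the rest contributes max(k−i, P[k−i]).
P[2] = 1·max(1,0) = 1·1 = 1
P[3] = max(1·2, 2·1) = 2
P[4] = max(1·3, 2·2, 3·1) = 4
P[5] = max(1·4, 2·3, 3·2, 4·1) = 6
P[6] = max(1·6, 2·4, 3·3, 4·2, 5·1) = 9
P[7] = max(1·9, 2·6, 3·4, 4·3, 5·2, 6·1) = 12
P[8] = max(1·12, 2·9, 3·6, …, 6·2, 7·1) = 18
P[9] = max(1·18, 2·12, 3·9, …, 7·2, 8·1) = 27
P[10] = max(1·27, 2·18, 3·12, …, 8·2, 9·1) = 36
P[11] = max(1·36, 2·27, 3·18, …, 9·2, 10·1) = 54
P[12] = max(1·54, 2·36, 3·27, …, 10·2, 11·1) = 81
P[13] = max(1·81, 2·54, 3·36, …, 11·2, 12·1) = 108
P[14] = max(1·108, 2·81, 3·54, …, 12·2, 13·1) = 162
P[15] = max(1·162, 2·108, 3·81, …, 13·2, 14·1) = 243
One optimal split: 3 + 3 + 3 + 3 + 3; product 3·3·3·3·3 = 243.

243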